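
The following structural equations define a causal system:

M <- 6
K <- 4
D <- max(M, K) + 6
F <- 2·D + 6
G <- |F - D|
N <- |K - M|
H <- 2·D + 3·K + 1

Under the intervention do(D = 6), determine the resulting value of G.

do(D=6) replaces the equation D <- max(M, K) + 6 with the constant D = 6.
F = 2·D + 6  [with D=6]  = 18
G = |F - D|  [with F=18, D=6]  = 12

12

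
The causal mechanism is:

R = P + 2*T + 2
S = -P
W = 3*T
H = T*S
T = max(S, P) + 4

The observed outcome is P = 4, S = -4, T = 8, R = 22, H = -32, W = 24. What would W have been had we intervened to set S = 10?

42

Under do(S=10), the mechanism S = -P is discarded; S is fixed at 10.
T = max(S, P) + 4  [with S=10, P=4]  = 14
W = 3*T  [with T=14]  = 42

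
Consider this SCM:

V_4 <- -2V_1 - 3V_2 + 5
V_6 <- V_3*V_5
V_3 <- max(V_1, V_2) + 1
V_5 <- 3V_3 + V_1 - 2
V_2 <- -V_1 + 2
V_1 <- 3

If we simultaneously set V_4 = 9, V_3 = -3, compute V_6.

24

The joint intervention fixes V_4 = 9, V_3 = -3, removing each variable's own equation.
V_5 = 3V_3 + V_1 - 2  [with V_3=-3, V_1=3]  = -8
V_6 = V_3*V_5  [with V_3=-3, V_5=-8]  = 24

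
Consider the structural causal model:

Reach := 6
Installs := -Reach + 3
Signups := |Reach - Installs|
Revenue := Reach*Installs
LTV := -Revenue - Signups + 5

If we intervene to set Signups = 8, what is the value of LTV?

do(Signups=8) replaces the equation Signups := |Reach - Installs| with the constant Signups = 8.
Installs = -Reach + 3  [with Reach=6]  = -3
Revenue = Reach*Installs  [with Reach=6, Installs=-3]  = -18
LTV = -Revenue - Signups + 5  [with Revenue=-18, Signups=8]  = 15

15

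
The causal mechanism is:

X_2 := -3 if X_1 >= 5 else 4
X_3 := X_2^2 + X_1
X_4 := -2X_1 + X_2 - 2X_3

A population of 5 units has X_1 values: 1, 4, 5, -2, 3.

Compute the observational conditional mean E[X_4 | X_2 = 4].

Conditioning on X_2=4 selects the 4 unit(s) with X_1 ∈ {1, 4, -2, 3}. Their X_4 values: -32, -44, -20, -40. Mean = -34.

-34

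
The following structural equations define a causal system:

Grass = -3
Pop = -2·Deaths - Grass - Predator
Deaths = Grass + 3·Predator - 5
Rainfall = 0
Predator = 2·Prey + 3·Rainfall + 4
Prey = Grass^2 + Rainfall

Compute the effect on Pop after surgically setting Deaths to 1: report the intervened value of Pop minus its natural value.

114

The intervention breaks the incoming arrows to Deaths: Deaths = Grass + 3·Predator - 5 no longer applies, and Deaths = 1.
Prey = Grass^2 + Rainfall  [with Grass=-3, Rainfall=0]  = 9
Predator = 2·Prey + 3·Rainfall + 4  [with Prey=9, Rainfall=0]  = 22
Pop = -2·Deaths - Grass - Predator  [with Deaths=1, Grass=-3, Predator=22]  = -21
Without intervention: Prey = Grass^2 + Rainfall  [with Grass=-3, Rainfall=0]  = 9; Predator = 2·Prey + 3·Rainfall + 4  [with Prey=9, Rainfall=0]  = 22; Deaths = Grass + 3·Predator - 5  [with Grass=-3, Predator=22]  = 58; Pop = -2·Deaths - Grass - Predator  [with Deaths=58, Grass=-3, Predator=22]  = -135.
Change = -21 − (-135) = 114.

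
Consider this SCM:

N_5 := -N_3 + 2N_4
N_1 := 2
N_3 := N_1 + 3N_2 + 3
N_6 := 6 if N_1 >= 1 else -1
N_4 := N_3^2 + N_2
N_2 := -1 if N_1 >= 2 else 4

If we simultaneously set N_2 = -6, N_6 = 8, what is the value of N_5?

Setting N_2 = -6, N_6 = 8 by intervention discards those variables' equations.
N_3 = N_1 + 3N_2 + 3  [with N_1=2, N_2=-6]  = -13
N_4 = N_3^2 + N_2  [with N_3=-13, N_2=-6]  = 163
N_5 = -N_3 + 2N_4  [with N_3=-13, N_4=163]  = 339

339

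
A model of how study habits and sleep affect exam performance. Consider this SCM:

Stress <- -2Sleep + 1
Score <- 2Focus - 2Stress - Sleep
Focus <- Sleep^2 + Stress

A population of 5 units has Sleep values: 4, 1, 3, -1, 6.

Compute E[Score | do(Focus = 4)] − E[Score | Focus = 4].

Under do(Focus=4), Focus's equation is replaced by Focus=4 for every unit. Per-unit Score: 18, 9, 15, 3, 24. Mean = 13.8.
Observing Focus=4 restricts to units where Focus's equation naturally yields 4: Sleep ∈ {3, -1}. In that subpopulation Score = 15, 3, mean 9.
Difference = 13.8 − 9 = 4.8.

4.8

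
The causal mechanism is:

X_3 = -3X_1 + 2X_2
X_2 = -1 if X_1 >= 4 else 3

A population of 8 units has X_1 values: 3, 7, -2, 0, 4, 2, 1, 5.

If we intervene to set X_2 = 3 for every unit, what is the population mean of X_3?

Every unit gets X_2=3 under the intervention. X_3 values become -3, -15, 12, 6, -6, 0, 3, -9; E[X_3|do(X_2=3)] = -1.5.

-1.5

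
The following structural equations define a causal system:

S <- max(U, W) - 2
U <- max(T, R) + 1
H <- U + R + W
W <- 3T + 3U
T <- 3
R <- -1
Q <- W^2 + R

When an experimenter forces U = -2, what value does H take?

The intervention breaks the incoming arrows to U: U <- max(T, R) + 1 no longer applies, and U = -2.
W = 3T + 3U  [with T=3, U=-2]  = 3
H = U + R + W  [with U=-2, R=-1, W=3]  = 0

0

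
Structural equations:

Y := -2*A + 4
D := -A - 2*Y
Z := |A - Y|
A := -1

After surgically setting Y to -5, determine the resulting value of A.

-1

Under do(Y=-5), the mechanism Y := -2*A + 4 is discarded; Y is fixed at -5.
A is not downstream of the intervention, so its value is determined by the original equations.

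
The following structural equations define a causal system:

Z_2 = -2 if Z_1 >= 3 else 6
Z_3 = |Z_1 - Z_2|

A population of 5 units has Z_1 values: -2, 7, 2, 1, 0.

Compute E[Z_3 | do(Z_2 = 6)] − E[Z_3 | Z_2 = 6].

Under do(Z_2=6), Z_2's equation is replaced by Z_2=6 for every unit. Per-unit Z_3: 8, 1, 4, 5, 6. Mean = 4.8.
Conditioning on Z_2=6 selects the 4 unit(s) with Z_1 ∈ {-2, 2, 1, 0}. Their Z_3 values: 8, 4, 5, 6. Mean = 5.75.
Difference = 4.8 − 5.75 = -0.95.

-0.95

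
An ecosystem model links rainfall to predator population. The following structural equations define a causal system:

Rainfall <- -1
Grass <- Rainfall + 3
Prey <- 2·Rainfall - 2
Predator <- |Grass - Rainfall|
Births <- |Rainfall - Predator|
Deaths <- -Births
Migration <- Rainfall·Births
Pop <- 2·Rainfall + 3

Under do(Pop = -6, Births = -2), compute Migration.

Under do(Pop = -6, Births = -2), each intervened variable's structural equation is replaced by its fixed value.
Migration = Rainfall·Births  [with Rainfall=-1, Births=-2]  = 2

2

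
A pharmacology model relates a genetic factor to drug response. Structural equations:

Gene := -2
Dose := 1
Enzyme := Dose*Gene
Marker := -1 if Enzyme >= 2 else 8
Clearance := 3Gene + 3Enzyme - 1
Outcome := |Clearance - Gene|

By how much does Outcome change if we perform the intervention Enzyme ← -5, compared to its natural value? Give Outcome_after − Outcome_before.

9

The intervention breaks the incoming arrows to Enzyme: Enzyme := Dose*Gene no longer applies, and Enzyme = -5.
Clearance = 3Gene + 3Enzyme - 1  [with Gene=-2, Enzyme=-5]  = -22
Outcome = |Clearance - Gene|  [with Clearance=-22, Gene=-2]  = 20
Without intervention: Enzyme = Dose*Gene  [with Dose=1, Gene=-2]  = -2; Clearance = 3Gene + 3Enzyme - 1  [with Gene=-2, Enzyme=-2]  = -13; Outcome = |Clearance - Gene|  [with Clearance=-13, Gene=-2]  = 11.
Change = 20 − 11 = 9.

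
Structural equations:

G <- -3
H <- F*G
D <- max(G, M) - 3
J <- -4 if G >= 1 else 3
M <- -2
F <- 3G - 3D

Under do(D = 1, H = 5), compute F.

The joint intervention fixes D = 1, H = 5, removing each variable's own equation.
F = 3G - 3D  [with G=-3, D=1]  = -12

-12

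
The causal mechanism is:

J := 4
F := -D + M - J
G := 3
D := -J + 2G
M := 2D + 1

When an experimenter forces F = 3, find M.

The intervention breaks the incoming arrows to F: F := -D + M - J no longer applies, and F = 3.
Since M is not a descendant of the intervened variable, it is unaffected.
D = -J + 2G  [with J=4, G=3]  = 2
M = 2D + 1  [with D=2]  = 5

5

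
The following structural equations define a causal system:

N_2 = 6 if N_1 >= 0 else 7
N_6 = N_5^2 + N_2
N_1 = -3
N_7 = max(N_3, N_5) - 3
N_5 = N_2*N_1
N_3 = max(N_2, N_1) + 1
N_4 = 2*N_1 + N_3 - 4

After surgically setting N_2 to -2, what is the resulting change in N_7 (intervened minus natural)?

Under do(N_2=-2), the mechanism N_2 = 6 if N_1 >= 0 else 7 is discarded; N_2 is fixed at -2.
N_3 = max(N_2, N_1) + 1  [with N_2=-2, N_1=-3]  = -1
N_5 = N_2*N_1  [with N_2=-2, N_1=-3]  = 6
N_7 = max(N_3, N_5) - 3  [with N_3=-1, N_5=6]  = 3
Without intervention: N_2 = 6 if N_1 >= 0 else 7  [with N_1=-3]  = 7; N_3 = max(N_2, N_1) + 1  [with N_2=7, N_1=-3]  = 8; N_5 = N_2*N_1  [with N_2=7, N_1=-3]  = -21; N_7 = max(N_3, N_5) - 3  [with N_3=8, N_5=-21]  = 5.
Change = 3 − 5 = -2.

-2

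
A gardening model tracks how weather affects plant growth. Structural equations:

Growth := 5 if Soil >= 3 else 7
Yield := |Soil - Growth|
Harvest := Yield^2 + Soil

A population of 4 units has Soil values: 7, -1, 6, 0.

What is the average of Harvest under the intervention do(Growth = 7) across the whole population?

31.5

do(Growth=7) breaks Growth's dependence on Soil. With Growth=7 fixed, Harvest across the units is 7, 63, 7, 49, mean 31.5.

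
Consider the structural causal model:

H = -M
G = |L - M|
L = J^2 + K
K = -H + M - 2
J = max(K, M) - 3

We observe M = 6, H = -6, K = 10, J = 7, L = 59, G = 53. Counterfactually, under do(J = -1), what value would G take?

5

Under do(J=-1), the mechanism J = max(K, M) - 3 is discarded; J is fixed at -1.
H = -M  [with M=6]  = -6
K = -H + M - 2  [with H=-6, M=6]  = 10
L = J^2 + K  [with J=-1, K=10]  = 11
G = |L - M|  [with L=11, M=6]  = 5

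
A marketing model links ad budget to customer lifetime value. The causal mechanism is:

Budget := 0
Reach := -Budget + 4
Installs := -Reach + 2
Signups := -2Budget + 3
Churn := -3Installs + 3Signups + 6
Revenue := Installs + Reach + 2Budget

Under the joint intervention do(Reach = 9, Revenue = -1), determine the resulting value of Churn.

36

Setting Reach = 9, Revenue = -1 by intervention discards those variables' equations.
Installs = -Reach + 2  [with Reach=9]  = -7
Signups = -2Budget + 3  [with Budget=0]  = 3
Churn = -3Installs + 3Signups + 6  [with Installs=-7, Signups=3]  = 36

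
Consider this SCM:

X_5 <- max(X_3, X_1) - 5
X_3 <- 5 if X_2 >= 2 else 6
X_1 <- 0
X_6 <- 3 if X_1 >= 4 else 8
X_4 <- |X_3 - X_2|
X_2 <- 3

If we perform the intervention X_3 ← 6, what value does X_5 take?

1

do(X_3=6) replaces the equation X_3 <- 5 if X_2 >= 2 else 6 with the constant X_3 = 6.
X_5 = max(X_3, X_1) - 5  [with X_3=6, X_1=0]  = 1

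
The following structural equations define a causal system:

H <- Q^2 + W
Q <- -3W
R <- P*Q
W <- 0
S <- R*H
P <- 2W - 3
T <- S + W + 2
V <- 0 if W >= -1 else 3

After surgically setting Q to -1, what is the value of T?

The intervention breaks the incoming arrows to Q: Q <- -3W no longer applies, and Q = -1.
P = 2W - 3  [with W=0]  = -3
H = Q^2 + W  [with Q=-1, W=0]  = 1
R = P*Q  [with P=-3, Q=-1]  = 3
S = R*H  [with R=3, H=1]  = 3
T = S + W + 2  [with S=3, W=0]  = 5

5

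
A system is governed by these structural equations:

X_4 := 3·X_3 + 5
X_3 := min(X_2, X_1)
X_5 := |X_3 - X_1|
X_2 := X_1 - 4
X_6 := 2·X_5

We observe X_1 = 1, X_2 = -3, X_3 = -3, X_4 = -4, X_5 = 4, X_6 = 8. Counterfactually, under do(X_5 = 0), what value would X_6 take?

0

The intervention breaks the incoming arrows to X_5: X_5 := |X_3 - X_1| no longer applies, and X_5 = 0.
X_6 = 2·X_5  [with X_5=0]  = 0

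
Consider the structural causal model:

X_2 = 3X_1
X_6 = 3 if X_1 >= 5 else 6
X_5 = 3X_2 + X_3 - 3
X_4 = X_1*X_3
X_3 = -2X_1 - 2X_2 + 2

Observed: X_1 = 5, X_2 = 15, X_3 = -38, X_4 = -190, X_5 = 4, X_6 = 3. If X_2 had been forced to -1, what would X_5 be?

-12

do(X_2=-1) replaces the equation X_2 = 3X_1 with the constant X_2 = -1.
X_3 = -2X_1 - 2X_2 + 2  [with X_1=5, X_2=-1]  = -6
X_5 = 3X_2 + X_3 - 3  [with X_2=-1, X_3=-6]  = -12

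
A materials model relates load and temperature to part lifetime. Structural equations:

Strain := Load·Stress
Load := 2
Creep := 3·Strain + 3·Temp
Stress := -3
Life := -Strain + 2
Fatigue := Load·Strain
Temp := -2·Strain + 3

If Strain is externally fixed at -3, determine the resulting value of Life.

The intervention breaks the incoming arrows to Strain: Strain := Load·Stress no longer applies, and Strain = -3.
Life = -Strain + 2  [with Strain=-3]  = 5

5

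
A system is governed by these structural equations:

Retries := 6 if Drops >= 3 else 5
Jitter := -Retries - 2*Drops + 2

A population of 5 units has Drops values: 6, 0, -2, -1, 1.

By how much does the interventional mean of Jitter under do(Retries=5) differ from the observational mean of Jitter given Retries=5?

Every unit gets Retries=5 under the intervention. Jitter values become -15, -3, 1, -1, -5; E[Jitter|do(Retries=5)] = -4.6.
Observing Retries=5 restricts to units where Retries's equation naturally yields 5: Drops ∈ {0, -2, -1, 1}. In that subpopulation Jitter = -3, 1, -1, -5, mean -2.
Difference = -4.6 − (-2) = -2.6.

-2.6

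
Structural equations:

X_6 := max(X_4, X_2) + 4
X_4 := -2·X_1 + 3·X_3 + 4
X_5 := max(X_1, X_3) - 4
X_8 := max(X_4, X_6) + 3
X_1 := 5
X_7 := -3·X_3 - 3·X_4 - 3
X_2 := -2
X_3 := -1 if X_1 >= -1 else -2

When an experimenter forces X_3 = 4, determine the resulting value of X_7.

-33

The intervention breaks the incoming arrows to X_3: X_3 := -1 if X_1 >= -1 else -2 no longer applies, and X_3 = 4.
X_4 = -2·X_1 + 3·X_3 + 4  [with X_1=5, X_3=4]  = 6
X_7 = -3·X_3 - 3·X_4 - 3  [with X_3=4, X_4=6]  = -33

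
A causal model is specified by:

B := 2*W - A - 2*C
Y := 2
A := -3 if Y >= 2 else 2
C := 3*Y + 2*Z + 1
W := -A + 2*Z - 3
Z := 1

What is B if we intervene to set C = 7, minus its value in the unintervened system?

The intervention breaks the incoming arrows to C: C := 3*Y + 2*Z + 1 no longer applies, and C = 7.
A = -3 if Y >= 2 else 2  [with Y=2]  = -3
W = -A + 2*Z - 3  [with A=-3, Z=1]  = 2
B = 2*W - A - 2*C  [with W=2, A=-3, C=7]  = -7
Without intervention: A = -3 if Y >= 2 else 2  [with Y=2]  = -3; W = -A + 2*Z - 3  [with A=-3, Z=1]  = 2; C = 3*Y + 2*Z + 1  [with Y=2, Z=1]  = 9; B = 2*W - A - 2*C  [with W=2, A=-3, C=9]  = -11.
Change = -7 − (-11) = 4.

4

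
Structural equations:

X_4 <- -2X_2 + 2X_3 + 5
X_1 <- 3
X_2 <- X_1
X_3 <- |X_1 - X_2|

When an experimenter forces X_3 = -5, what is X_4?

The intervention breaks the incoming arrows to X_3: X_3 <- |X_1 - X_2| no longer applies, and X_3 = -5.
X_2 = X_1  [with X_1=3]  = 3
X_4 = -2X_2 + 2X_3 + 5  [with X_2=3, X_3=-5]  = -11

-11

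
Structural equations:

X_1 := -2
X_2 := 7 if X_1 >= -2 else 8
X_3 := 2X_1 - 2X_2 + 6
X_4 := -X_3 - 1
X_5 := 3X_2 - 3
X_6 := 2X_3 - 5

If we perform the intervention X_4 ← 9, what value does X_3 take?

Under do(X_4=9), the mechanism X_4 := -X_3 - 1 is discarded; X_4 is fixed at 9.
Since X_3 is not a descendant of the intervened variable, it is unaffected.
X_2 = 7 if X_1 >= -2 else 8  [with X_1=-2]  = 7
X_3 = 2X_1 - 2X_2 + 6  [with X_1=-2, X_2=7]  = -12

-12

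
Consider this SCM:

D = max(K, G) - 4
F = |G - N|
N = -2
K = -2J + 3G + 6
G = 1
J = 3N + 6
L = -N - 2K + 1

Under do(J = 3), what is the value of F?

3

Under do(J=3), the mechanism J = 3N + 6 is discarded; J is fixed at 3.
Since F is not a descendant of the intervened variable, it is unaffected.
F = |G - N|  [with G=1, N=-2]  = 3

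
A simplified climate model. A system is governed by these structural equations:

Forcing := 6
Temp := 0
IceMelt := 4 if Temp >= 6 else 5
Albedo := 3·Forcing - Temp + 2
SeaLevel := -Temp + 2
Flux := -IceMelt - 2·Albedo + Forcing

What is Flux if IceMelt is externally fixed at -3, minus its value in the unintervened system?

8

The intervention breaks the incoming arrows to IceMelt: IceMelt := 4 if Temp >= 6 else 5 no longer applies, and IceMelt = -3.
Albedo = 3·Forcing - Temp + 2  [with Forcing=6, Temp=0]  = 20
Flux = -IceMelt - 2·Albedo + Forcing  [with IceMelt=-3, Albedo=20, Forcing=6]  = -31
Without intervention: IceMelt = 4 if Temp >= 6 else 5  [with Temp=0]  = 5; Albedo = 3·Forcing - Temp + 2  [with Forcing=6, Temp=0]  = 20; Flux = -IceMelt - 2·Albedo + Forcing  [with IceMelt=5, Albedo=20, Forcing=6]  = -39.
Change = -31 − (-39) = 8.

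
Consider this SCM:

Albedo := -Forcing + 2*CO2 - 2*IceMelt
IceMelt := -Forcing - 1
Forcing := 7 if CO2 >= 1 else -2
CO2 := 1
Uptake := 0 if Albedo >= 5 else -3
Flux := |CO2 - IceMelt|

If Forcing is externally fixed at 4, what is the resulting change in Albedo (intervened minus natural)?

Under do(Forcing=4), the mechanism Forcing := 7 if CO2 >= 1 else -2 is discarded; Forcing is fixed at 4.
IceMelt = -Forcing - 1  [with Forcing=4]  = -5
Albedo = -Forcing + 2*CO2 - 2*IceMelt  [with Forcing=4, CO2=1, IceMelt=-5]  = 8
Without intervention: Forcing = 7 if CO2 >= 1 else -2  [with CO2=1]  = 7; IceMelt = -Forcing - 1  [with Forcing=7]  = -8; Albedo = -Forcing + 2*CO2 - 2*IceMelt  [with Forcing=7, CO2=1, IceMelt=-8]  = 11.
Change = 8 − 11 = -3.

-3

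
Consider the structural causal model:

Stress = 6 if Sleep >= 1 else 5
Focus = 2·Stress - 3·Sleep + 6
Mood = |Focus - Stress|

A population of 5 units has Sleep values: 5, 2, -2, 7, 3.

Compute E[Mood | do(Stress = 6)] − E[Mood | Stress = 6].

The intervention sets Stress=6 in all 5 units regardless of Sleep. Recomputing Mood per unit gives 3, 6, 18, 9, 3; average 7.8.
Conditioning on Stress=6 selects the 4 unit(s) with Sleep ∈ {5, 2, 7, 3}. Their Mood values: 3, 6, 9, 3. Mean = 5.25.
Difference = 7.8 − 5.25 = 2.55.

2.55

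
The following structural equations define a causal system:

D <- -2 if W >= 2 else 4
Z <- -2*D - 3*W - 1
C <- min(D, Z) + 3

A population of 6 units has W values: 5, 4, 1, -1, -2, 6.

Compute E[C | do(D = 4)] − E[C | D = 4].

do(D=4) breaks D's dependence on W. With D=4 fixed, C across the units is -21, -18, -9, -3, 0, -24, mean -12.5.
Conditioning on D=4 selects the 3 unit(s) with W ∈ {1, -1, -2}. Their C values: -9, -3, 0. Mean = -4.
Difference = -12.5 − (-4) = -8.5.

-8.5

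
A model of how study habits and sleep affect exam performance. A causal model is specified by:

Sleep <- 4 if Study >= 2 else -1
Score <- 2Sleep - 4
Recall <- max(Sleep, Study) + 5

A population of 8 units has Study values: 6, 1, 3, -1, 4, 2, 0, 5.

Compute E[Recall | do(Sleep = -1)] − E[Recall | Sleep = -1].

Every unit gets Sleep=-1 under the intervention. Recall values become 11, 6, 8, 4, 9, 7, 5, 10; E[Recall|do(Sleep=-1)] = 7.5.
Observing Sleep=-1 restricts to units where Sleep's equation naturally yields -1: Study ∈ {1, -1, 0}. In that subpopulation Recall = 6, 4, 5, mean 5.
Difference = 7.5 − 5 = 2.5.

2.5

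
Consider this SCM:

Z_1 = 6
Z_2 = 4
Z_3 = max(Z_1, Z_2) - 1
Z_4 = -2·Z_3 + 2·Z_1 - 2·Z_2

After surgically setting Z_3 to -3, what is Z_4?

10

The intervention breaks the incoming arrows to Z_3: Z_3 = max(Z_1, Z_2) - 1 no longer applies, and Z_3 = -3.
Z_4 = -2·Z_3 + 2·Z_1 - 2·Z_2  [with Z_3=-3, Z_1=6, Z_2=4]  = 10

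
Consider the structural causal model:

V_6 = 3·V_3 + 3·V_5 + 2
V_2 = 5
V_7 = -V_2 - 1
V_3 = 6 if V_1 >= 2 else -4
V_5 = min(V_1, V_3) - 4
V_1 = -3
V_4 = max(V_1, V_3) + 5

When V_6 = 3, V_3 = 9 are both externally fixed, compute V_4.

Under do(V_6 = 3, V_3 = 9), each intervened variable's structural equation is replaced by its fixed value.
V_4 = max(V_1, V_3) + 5  [with V_1=-3, V_3=9]  = 14

14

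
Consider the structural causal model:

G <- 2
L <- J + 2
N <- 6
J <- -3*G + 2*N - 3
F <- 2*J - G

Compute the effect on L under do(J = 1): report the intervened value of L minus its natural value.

do(J=1) replaces the equation J <- -3*G + 2*N - 3 with the constant J = 1.
L = J + 2  [with J=1]  = 3
Without intervention: J = -3*G + 2*N - 3  [with G=2, N=6]  = 3; L = J + 2  [with J=3]  = 5.
Change = 3 − 5 = -2.

-2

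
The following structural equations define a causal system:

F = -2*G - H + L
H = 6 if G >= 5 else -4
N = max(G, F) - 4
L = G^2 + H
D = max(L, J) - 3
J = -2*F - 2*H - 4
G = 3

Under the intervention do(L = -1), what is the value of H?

-4

Under do(L=-1), the mechanism L = G^2 + H is discarded; L is fixed at -1.
Since H is not a descendant of the intervened variable, it is unaffected.
H = 6 if G >= 5 else -4  [with G=3]  = -4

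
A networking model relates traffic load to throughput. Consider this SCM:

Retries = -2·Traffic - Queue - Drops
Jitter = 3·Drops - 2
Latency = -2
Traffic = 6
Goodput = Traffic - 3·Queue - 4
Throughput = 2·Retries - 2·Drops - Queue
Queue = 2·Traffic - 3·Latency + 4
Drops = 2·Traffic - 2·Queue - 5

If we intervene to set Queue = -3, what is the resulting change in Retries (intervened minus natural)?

do(Queue=-3) replaces the equation Queue = 2·Traffic - 3·Latency + 4 with the constant Queue = -3.
Drops = 2·Traffic - 2·Queue - 5  [with Traffic=6, Queue=-3]  = 13
Retries = -2·Traffic - Queue - Drops  [with Traffic=6, Queue=-3, Drops=13]  = -22
Without intervention: Queue = 2·Traffic - 3·Latency + 4  [with Traffic=6, Latency=-2]  = 22; Drops = 2·Traffic - 2·Queue - 5  [with Traffic=6, Queue=22]  = -37; Retries = -2·Traffic - Queue - Drops  [with Traffic=6, Queue=22, Drops=-37]  = 3.
Change = -22 − 3 = -25.

-25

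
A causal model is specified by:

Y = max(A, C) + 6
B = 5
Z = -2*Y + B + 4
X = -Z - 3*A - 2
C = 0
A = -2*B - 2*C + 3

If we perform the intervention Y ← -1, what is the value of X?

8

Under do(Y=-1), the mechanism Y = max(A, C) + 6 is discarded; Y is fixed at -1.
A = -2*B - 2*C + 3  [with B=5, C=0]  = -7
Z = -2*Y + B + 4  [with Y=-1, B=5]  = 11
X = -Z - 3*A - 2  [with Z=11, A=-7]  = 8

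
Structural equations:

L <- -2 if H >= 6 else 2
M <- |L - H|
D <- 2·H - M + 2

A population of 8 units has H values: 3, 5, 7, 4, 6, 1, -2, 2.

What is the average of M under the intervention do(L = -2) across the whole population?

5.25

Under do(L=-2), L's equation is replaced by L=-2 for every unit. Per-unit M: 5, 7, 9, 6, 8, 3, 0, 4. Mean = 5.25.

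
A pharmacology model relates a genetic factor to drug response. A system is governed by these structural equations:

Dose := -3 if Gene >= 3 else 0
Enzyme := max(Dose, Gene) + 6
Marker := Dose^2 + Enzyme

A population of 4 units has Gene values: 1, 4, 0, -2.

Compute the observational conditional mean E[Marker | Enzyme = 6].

E[Marker|Enzyme=6] averages over only the 2 units with Enzyme=6 (Gene = 0, -2): Marker = 6, 6, mean 6.

6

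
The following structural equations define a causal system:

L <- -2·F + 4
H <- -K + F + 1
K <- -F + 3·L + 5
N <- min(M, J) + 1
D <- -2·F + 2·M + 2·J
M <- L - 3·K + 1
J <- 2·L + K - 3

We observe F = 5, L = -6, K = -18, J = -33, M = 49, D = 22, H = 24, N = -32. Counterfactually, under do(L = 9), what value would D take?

Under do(L=9), the mechanism L <- -2·F + 4 is discarded; L is fixed at 9.
K = -F + 3·L + 5  [with F=5, L=9]  = 27
J = 2·L + K - 3  [with L=9, K=27]  = 42
M = L - 3·K + 1  [with L=9, K=27]  = -71
D = -2·F + 2·M + 2·J  [with F=5, M=-71, J=42]  = -68

-68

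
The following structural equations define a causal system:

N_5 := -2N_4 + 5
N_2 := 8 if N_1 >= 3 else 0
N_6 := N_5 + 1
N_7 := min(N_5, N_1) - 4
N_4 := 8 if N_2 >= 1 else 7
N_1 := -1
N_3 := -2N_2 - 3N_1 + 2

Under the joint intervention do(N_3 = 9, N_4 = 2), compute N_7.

-5

Under do(N_3 = 9, N_4 = 2), each intervened variable's structural equation is replaced by its fixed value.
N_5 = -2N_4 + 5  [with N_4=2]  = 1
N_7 = min(N_5, N_1) - 4  [with N_5=1, N_1=-1]  = -5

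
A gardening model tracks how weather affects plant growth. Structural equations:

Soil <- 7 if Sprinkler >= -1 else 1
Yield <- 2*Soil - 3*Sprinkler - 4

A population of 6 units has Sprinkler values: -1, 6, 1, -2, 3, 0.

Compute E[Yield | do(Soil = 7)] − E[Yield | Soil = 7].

1.9

Under do(Soil=7), Soil's equation is replaced by Soil=7 for every unit. Per-unit Yield: 13, -8, 7, 16, 1, 10. Mean = 6.5.
Observing Soil=7 restricts to units where Soil's equation naturally yields 7: Sprinkler ∈ {-1, 6, 1, 3, 0}. In that subpopulation Yield = 13, -8, 7, 1, 10, mean 4.6.
Difference = 6.5 − 4.6 = 1.9.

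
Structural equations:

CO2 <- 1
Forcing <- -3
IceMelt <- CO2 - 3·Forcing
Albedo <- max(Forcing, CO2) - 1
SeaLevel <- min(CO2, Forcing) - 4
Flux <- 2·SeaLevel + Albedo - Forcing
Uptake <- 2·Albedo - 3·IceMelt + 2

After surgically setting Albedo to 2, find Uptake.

-24

The intervention breaks the incoming arrows to Albedo: Albedo <- max(Forcing, CO2) - 1 no longer applies, and Albedo = 2.
IceMelt = CO2 - 3·Forcing  [with CO2=1, Forcing=-3]  = 10
Uptake = 2·Albedo - 3·IceMelt + 2  [with Albedo=2, IceMelt=10]  = -24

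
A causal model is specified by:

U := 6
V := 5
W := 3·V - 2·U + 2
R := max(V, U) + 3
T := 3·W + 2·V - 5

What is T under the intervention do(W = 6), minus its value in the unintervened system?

do(W=6) replaces the equation W := 3·V - 2·U + 2 with the constant W = 6.
T = 3·W + 2·V - 5  [with W=6, V=5]  = 23
Without intervention: W = 3·V - 2·U + 2  [with V=5, U=6]  = 5; T = 3·W + 2·V - 5  [with W=5, V=5]  = 20.
Change = 23 − 20 = 3.

3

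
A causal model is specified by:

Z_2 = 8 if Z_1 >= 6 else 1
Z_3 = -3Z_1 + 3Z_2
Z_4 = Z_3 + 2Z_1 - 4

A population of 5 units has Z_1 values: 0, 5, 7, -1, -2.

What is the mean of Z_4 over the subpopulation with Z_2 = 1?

E[Z_4|Z_2=1] averages over only the 4 units with Z_2=1 (Z_1 = 0, 5, -1, -2): Z_4 = -1, -6, 0, 1, mean -1.5.

-1.5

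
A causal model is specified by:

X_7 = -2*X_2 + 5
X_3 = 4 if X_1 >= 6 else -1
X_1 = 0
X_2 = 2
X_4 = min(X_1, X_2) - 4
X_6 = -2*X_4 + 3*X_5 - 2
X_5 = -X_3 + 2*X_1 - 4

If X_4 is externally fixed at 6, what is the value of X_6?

-23

Under do(X_4=6), the mechanism X_4 = min(X_1, X_2) - 4 is discarded; X_4 is fixed at 6.
X_3 = 4 if X_1 >= 6 else -1  [with X_1=0]  = -1
X_5 = -X_3 + 2*X_1 - 4  [with X_3=-1, X_1=0]  = -3
X_6 = -2*X_4 + 3*X_5 - 2  [with X_4=6, X_5=-3]  = -23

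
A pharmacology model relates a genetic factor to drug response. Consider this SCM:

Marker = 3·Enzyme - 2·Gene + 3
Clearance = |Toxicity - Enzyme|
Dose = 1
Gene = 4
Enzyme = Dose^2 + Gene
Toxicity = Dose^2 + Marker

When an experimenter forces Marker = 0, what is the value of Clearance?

Under do(Marker=0), the mechanism Marker = 3·Enzyme - 2·Gene + 3 is discarded; Marker is fixed at 0.
Enzyme = Dose^2 + Gene  [with Dose=1, Gene=4]  = 5
Toxicity = Dose^2 + Marker  [with Dose=1, Marker=0]  = 1
Clearance = |Toxicity - Enzyme|  [with Toxicity=1, Enzyme=5]  = 4

4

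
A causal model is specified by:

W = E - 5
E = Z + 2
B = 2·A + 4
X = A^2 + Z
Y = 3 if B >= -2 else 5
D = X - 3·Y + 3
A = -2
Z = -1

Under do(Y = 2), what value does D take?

0

Intervening sets Y = 2 and removes its equation (Y = 3 if B >= -2 else 5).
X = A^2 + Z  [with A=-2, Z=-1]  = 3
D = X - 3·Y + 3  [with X=3, Y=2]  = 0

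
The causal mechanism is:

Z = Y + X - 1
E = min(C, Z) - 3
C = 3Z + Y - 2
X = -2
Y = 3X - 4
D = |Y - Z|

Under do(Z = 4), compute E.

-3

do(Z=4) replaces the equation Z = Y + X - 1 with the constant Z = 4.
Y = 3X - 4  [with X=-2]  = -10
C = 3Z + Y - 2  [with Z=4, Y=-10]  = 0
E = min(C, Z) - 3  [with C=0, Z=4]  = -3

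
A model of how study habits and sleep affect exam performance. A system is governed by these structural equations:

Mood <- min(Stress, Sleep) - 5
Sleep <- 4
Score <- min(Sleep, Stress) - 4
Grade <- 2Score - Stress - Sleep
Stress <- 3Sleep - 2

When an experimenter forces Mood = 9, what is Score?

Under do(Mood=9), the mechanism Mood <- min(Stress, Sleep) - 5 is discarded; Mood is fixed at 9.
Since Score is not a descendant of the intervened variable, it is unaffected.
Stress = 3Sleep - 2  [with Sleep=4]  = 10
Score = min(Sleep, Stress) - 4  [with Sleep=4, Stress=10]  = 0

0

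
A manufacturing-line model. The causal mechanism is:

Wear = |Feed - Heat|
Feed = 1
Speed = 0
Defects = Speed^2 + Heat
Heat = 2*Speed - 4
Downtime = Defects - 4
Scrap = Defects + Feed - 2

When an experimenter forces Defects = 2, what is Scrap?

The intervention breaks the incoming arrows to Defects: Defects = Speed^2 + Heat no longer applies, and Defects = 2.
Scrap = Defects + Feed - 2  [with Defects=2, Feed=1]  = 1

1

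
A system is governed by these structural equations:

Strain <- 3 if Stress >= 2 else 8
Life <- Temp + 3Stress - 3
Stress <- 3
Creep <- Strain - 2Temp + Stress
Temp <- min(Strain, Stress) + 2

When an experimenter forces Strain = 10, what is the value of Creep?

Under do(Strain=10), the mechanism Strain <- 3 if Stress >= 2 else 8 is discarded; Strain is fixed at 10.
Temp = min(Strain, Stress) + 2  [with Strain=10, Stress=3]  = 5
Creep = Strain - 2Temp + Stress  [with Strain=10, Temp=5, Stress=3]  = 3

3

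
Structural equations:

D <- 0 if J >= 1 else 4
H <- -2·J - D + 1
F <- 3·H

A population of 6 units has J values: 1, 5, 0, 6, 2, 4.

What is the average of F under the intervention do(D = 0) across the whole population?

do(D=0) breaks D's dependence on J. With D=0 fixed, F across the units is -3, -27, 3, -33, -9, -21, mean -15.

-15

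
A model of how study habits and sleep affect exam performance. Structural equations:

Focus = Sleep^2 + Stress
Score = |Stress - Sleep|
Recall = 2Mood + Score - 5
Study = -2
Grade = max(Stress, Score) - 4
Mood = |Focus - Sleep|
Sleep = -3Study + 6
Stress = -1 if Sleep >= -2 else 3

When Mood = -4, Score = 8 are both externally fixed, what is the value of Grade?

4

Under do(Mood = -4, Score = 8), each intervened variable's structural equation is replaced by its fixed value.
Sleep = -3Study + 6  [with Study=-2]  = 12
Stress = -1 if Sleep >= -2 else 3  [with Sleep=12]  = -1
Grade = max(Stress, Score) - 4  [with Stress=-1, Score=8]  = 4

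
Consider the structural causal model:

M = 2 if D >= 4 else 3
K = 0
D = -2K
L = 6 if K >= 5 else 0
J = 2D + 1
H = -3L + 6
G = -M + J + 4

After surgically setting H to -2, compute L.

0

The intervention breaks the incoming arrows to H: H = -3L + 6 no longer applies, and H = -2.
Since L is not a descendant of the intervened variable, it is unaffected.
L = 6 if K >= 5 else 0  [with K=0]  = 0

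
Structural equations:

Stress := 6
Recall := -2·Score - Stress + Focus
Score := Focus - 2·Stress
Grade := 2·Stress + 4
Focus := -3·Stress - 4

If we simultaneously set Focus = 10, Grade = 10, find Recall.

The joint intervention fixes Focus = 10, Grade = 10, removing each variable's own equation.
Score = Focus - 2·Stress  [with Focus=10, Stress=6]  = -2
Recall = -2·Score - Stress + Focus  [with Score=-2, Stress=6, Focus=10]  = 8

8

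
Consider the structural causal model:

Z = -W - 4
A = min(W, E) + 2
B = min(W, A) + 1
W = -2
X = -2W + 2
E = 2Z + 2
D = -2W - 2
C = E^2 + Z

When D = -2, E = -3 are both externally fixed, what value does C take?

7

The joint intervention fixes D = -2, E = -3, removing each variable's own equation.
Z = -W - 4  [with W=-2]  = -2
C = E^2 + Z  [with E=-3, Z=-2]  = 7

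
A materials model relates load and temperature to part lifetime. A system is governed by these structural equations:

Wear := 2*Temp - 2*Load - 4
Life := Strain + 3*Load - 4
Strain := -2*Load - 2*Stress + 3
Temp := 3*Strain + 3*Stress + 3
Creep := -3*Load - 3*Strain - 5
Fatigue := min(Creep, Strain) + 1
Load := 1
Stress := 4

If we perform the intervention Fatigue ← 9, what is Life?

do(Fatigue=9) replaces the equation Fatigue := min(Creep, Strain) + 1 with the constant Fatigue = 9.
Life is not downstream of the intervention, so its value is determined by the original equations.
Strain = -2*Load - 2*Stress + 3  [with Load=1, Stress=4]  = -7
Life = Strain + 3*Load - 4  [with Strain=-7, Load=1]  = -8

-8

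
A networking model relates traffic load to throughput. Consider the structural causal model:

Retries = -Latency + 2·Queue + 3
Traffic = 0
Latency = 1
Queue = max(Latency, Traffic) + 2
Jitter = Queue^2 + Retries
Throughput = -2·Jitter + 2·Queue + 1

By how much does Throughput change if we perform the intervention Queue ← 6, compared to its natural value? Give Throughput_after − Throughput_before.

The intervention breaks the incoming arrows to Queue: Queue = max(Latency, Traffic) + 2 no longer applies, and Queue = 6.
Retries = -Latency + 2·Queue + 3  [with Latency=1, Queue=6]  = 14
Jitter = Queue^2 + Retries  [with Queue=6, Retries=14]  = 50
Throughput = -2·Jitter + 2·Queue + 1  [with Jitter=50, Queue=6]  = -87
Without intervention: Queue = max(Latency, Traffic) + 2  [with Latency=1, Traffic=0]  = 3; Retries = -Latency + 2·Queue + 3  [with Latency=1, Queue=3]  = 8; Jitter = Queue^2 + Retries  [with Queue=3, Retries=8]  = 17; Throughput = -2·Jitter + 2·Queue + 1  [with Jitter=17, Queue=3]  = -27.
Change = -87 − (-27) = -60.

-60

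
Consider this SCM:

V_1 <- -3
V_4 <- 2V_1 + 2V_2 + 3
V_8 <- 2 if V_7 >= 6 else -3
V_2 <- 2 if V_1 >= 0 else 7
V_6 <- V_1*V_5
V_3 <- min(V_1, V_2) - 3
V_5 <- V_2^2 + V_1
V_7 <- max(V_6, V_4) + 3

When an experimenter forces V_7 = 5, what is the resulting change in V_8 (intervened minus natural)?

do(V_7=5) replaces the equation V_7 <- max(V_6, V_4) + 3 with the constant V_7 = 5.
V_8 = 2 if V_7 >= 6 else -3  [with V_7=5]  = -3
Without intervention: V_2 = 2 if V_1 >= 0 else 7  [with V_1=-3]  = 7; V_4 = 2V_1 + 2V_2 + 3  [with V_1=-3, V_2=7]  = 11; V_5 = V_2^2 + V_1  [with V_2=7, V_1=-3]  = 46; V_6 = V_1*V_5  [with V_1=-3, V_5=46]  = -138; V_7 = max(V_6, V_4) + 3  [with V_6=-138, V_4=11]  = 14; V_8 = 2 if V_7 >= 6 else -3  [with V_7=14]  = 2.
Change = -3 − 2 = -5.

-5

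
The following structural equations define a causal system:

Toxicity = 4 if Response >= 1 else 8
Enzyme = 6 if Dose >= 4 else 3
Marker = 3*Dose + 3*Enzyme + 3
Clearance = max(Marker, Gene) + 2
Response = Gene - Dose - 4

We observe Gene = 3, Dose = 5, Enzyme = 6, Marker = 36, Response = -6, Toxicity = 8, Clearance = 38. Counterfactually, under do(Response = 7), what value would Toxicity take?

The intervention breaks the incoming arrows to Response: Response = Gene - Dose - 4 no longer applies, and Response = 7.
Toxicity = 4 if Response >= 1 else 8  [with Response=7]  = 4

4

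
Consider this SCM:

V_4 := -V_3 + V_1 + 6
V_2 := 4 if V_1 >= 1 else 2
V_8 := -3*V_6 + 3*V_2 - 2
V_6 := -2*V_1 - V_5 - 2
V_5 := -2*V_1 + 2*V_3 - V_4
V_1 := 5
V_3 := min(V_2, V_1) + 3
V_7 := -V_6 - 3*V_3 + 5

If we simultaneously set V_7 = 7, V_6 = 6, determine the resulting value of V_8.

-8

Under do(V_7 = 7, V_6 = 6), each intervened variable's structural equation is replaced by its fixed value.
V_2 = 4 if V_1 >= 1 else 2  [with V_1=5]  = 4
V_8 = -3*V_6 + 3*V_2 - 2  [with V_6=6, V_2=4]  = -8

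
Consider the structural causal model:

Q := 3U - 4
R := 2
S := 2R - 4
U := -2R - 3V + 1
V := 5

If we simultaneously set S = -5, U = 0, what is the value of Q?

Under do(S = -5, U = 0), each intervened variable's structural equation is replaced by its fixed value.
Q = 3U - 4  [with U=0]  = -4

-4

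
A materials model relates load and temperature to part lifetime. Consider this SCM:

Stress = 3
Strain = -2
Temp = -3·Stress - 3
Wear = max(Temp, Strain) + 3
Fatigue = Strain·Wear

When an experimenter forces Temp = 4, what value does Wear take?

7

The intervention breaks the incoming arrows to Temp: Temp = -3·Stress - 3 no longer applies, and Temp = 4.
Wear = max(Temp, Strain) + 3  [with Temp=4, Strain=-2]  = 7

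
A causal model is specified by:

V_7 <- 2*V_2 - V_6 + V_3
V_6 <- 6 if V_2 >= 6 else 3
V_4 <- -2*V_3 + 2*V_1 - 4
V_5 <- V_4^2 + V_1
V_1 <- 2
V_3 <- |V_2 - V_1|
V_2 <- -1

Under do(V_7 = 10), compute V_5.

The intervention breaks the incoming arrows to V_7: V_7 <- 2*V_2 - V_6 + V_3 no longer applies, and V_7 = 10.
V_5 is not downstream of the intervention, so its value is determined by the original equations.
V_3 = |V_2 - V_1|  [with V_2=-1, V_1=2]  = 3
V_4 = -2*V_3 + 2*V_1 - 4  [with V_3=3, V_1=2]  = -6
V_5 = V_4^2 + V_1  [with V_4=-6, V_1=2]  = 38

38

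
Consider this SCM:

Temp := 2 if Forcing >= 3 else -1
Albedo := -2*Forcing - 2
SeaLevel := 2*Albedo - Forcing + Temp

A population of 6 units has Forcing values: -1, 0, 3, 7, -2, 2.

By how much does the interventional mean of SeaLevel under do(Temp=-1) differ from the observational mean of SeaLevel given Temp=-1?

do(Temp=-1) breaks Temp's dependence on Forcing. With Temp=-1 fixed, SeaLevel across the units is 0, -5, -20, -40, 5, -15, mean -12.5.
E[SeaLevel|Temp=-1] averages over only the 4 units with Temp=-1 (Forcing = -1, 0, -2, 2): SeaLevel = 0, -5, 5, -15, mean -3.75.
Difference = -12.5 − (-3.75) = -8.75.

-8.75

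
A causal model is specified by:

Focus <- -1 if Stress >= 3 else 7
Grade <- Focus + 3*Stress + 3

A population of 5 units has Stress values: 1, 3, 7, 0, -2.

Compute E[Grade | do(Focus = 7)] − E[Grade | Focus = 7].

6.4

do(Focus=7) breaks Focus's dependence on Stress. With Focus=7 fixed, Grade across the units is 13, 19, 31, 10, 4, mean 15.4.
Conditioning on Focus=7 selects the 3 unit(s) with Stress ∈ {1, 0, -2}. Their Grade values: 13, 10, 4. Mean = 9.
Difference = 15.4 − 9 = 6.4.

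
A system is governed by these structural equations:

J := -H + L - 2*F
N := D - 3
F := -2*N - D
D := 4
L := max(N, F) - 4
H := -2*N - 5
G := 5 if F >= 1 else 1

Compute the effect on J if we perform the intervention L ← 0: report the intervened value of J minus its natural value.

Under do(L=0), the mechanism L := max(N, F) - 4 is discarded; L is fixed at 0.
N = D - 3  [with D=4]  = 1
F = -2*N - D  [with N=1, D=4]  = -6
H = -2*N - 5  [with N=1]  = -7
J = -H + L - 2*F  [with H=-7, L=0, F=-6]  = 19
Without intervention: N = D - 3  [with D=4]  = 1; F = -2*N - D  [with N=1, D=4]  = -6; L = max(N, F) - 4  [with N=1, F=-6]  = -3; H = -2*N - 5  [with N=1]  = -7; J = -H + L - 2*F  [with H=-7, L=-3, F=-6]  = 16.
Change = 19 − 16 = 3.

3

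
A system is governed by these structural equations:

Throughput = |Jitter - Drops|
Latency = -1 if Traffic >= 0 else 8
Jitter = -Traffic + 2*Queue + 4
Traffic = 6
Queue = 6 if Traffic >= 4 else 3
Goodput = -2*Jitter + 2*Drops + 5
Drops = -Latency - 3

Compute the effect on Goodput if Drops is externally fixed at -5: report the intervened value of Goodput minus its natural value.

The intervention breaks the incoming arrows to Drops: Drops = -Latency - 3 no longer applies, and Drops = -5.
Queue = 6 if Traffic >= 4 else 3  [with Traffic=6]  = 6
Jitter = -Traffic + 2*Queue + 4  [with Traffic=6, Queue=6]  = 10
Goodput = -2*Jitter + 2*Drops + 5  [with Jitter=10, Drops=-5]  = -25
Without intervention: Latency = -1 if Traffic >= 0 else 8  [with Traffic=6]  = -1; Queue = 6 if Traffic >= 4 else 3  [with Traffic=6]  = 6; Drops = -Latency - 3  [with Latency=-1]  = -2; Jitter = -Traffic + 2*Queue + 4  [with Traffic=6, Queue=6]  = 10; Goodput = -2*Jitter + 2*Drops + 5  [with Jitter=10, Drops=-2]  = -19.
Change = -25 − (-19) = -6.

-6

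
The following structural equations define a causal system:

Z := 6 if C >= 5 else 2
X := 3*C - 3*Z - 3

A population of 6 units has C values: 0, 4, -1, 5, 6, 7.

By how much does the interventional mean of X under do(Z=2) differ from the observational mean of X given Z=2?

7.5

Every unit gets Z=2 under the intervention. X values become -9, 3, -12, 6, 9, 12; E[X|do(Z=2)] = 1.5.
Observing Z=2 restricts to units where Z's equation naturally yields 2: C ∈ {0, 4, -1}. In that subpopulation X = -9, 3, -12, mean -6.
Difference = 1.5 − (-6) = 7.5.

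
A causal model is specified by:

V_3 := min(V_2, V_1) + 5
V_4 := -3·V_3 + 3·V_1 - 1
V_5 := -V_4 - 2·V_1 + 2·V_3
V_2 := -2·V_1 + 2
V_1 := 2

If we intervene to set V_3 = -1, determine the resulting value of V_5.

do(V_3=-1) replaces the equation V_3 := min(V_2, V_1) + 5 with the constant V_3 = -1.
V_4 = -3·V_3 + 3·V_1 - 1  [with V_3=-1, V_1=2]  = 8
V_5 = -V_4 - 2·V_1 + 2·V_3  [with V_4=8, V_1=2, V_3=-1]  = -14

-14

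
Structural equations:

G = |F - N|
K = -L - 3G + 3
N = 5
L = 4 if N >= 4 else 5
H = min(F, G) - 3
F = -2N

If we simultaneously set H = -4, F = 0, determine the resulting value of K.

The joint intervention fixes H = -4, F = 0, removing each variable's own equation.
G = |F - N|  [with F=0, N=5]  = 5
L = 4 if N >= 4 else 5  [with N=5]  = 4
K = -L - 3G + 3  [with L=4, G=5]  = -16

-16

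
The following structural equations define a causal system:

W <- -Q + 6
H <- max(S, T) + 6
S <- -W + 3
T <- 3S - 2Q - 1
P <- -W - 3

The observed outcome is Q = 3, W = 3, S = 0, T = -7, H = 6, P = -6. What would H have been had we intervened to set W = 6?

do(W=6) replaces the equation W <- -Q + 6 with the constant W = 6.
S = -W + 3  [with W=6]  = -3
T = 3S - 2Q - 1  [with S=-3, Q=3]  = -16
H = max(S, T) + 6  [with S=-3, T=-16]  = 3

3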